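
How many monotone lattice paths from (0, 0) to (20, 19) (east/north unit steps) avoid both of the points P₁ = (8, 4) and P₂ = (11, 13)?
Number of paths = 48370097490

Inclusion–exclusion. Total paths: C(39, 20) = 68923264410. Through P₁: C(12, 8)·C(27, 12) = 8605010700. Through P₂: C(24, 11)·C(15, 9) = 12493200720. Since P₁ is strictly southwest of P₂, a monotone path through both must visit P₁ then P₂; paths through both = C(12, 8)·C(12, 3)·C(15, 9) = 545044500. Avoid both = 68923264410 − 8605010700 − 12493200720 + 545044500 = 48370097490.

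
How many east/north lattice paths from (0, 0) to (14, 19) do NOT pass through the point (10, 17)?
Number of paths = 692264925

Total paths from (0, 0) to (14, 19): C(33, 14) = 818809200. Paths through (10, 17): (paths (0, 0) → (10, 17)) × (paths (10, 17) → (14, 19)) = C(27, 10) · C(6, 4) = 8436285 · 15 = 126544275. Avoidance count = 818809200 − 126544275 = 692264925.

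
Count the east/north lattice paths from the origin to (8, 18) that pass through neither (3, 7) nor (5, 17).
Number of paths = 964459

Inclusion–exclusion. Total paths: C(26, 8) = 1562275. Through P₁: C(10, 3)·C(16, 5) = 524160. Through P₂: C(22, 5)·C(4, 3) = 105336. Since P₁ is strictly southwest of P₂, a monotone path through both must visit P₁ then P₂; paths through both = C(10, 3)·C(12, 2)·C(4, 3) = 31680. Avoid both = 1562275 − 524160 − 105336 + 31680 = 964459.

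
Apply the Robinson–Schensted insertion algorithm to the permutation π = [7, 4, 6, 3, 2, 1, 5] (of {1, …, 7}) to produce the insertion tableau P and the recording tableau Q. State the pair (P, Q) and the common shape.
P = [1, 5] / [2, 6] / [3] / [4] / [7];  Q = [1, 3] / [2, 7] / [4] / [5] / [6];  common shape = (2, 2, 1, 1, 1)

Row-insert the values π_1, π_2, … into P one at a time, bumping the leftmost entry strictly greater than the inserted value down to the next row. The recording tableau Q records, in position (i, j), the step at which that cell was added to P.
  Insert 7 (step 1): P = [7];  Q = [1]
  Insert 4 (step 2): P = [4] / [7];  Q = [1] / [2]
  Insert 6 (step 3): P = [4, 6] / [7];  Q = [1, 3] / [2]
  Insert 3 (step 4): P = [3, 6] / [4] / [7];  Q = [1, 3] / [2] / [4]
  Insert 2 (step 5): P = [2, 6] / [3] / [4] / [7];  Q = [1, 3] / [2] / [4] / [5]
  Insert 1 (step 6): P = [1, 6] / [2] / [3] / [4] / [7];  Q = [1, 3] / [2] / [4] / [5] / [6]
  Insert 5 (step 7): P = [1, 5] / [2, 6] / [3] / [4] / [7];  Q = [1, 3] / [2, 7] / [4] / [5] / [6]
Final shape: (2, 2, 1, 1, 1).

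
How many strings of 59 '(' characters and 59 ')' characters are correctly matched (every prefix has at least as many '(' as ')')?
C_59 = 405944995127576985730643443367112

These balanced parentheses are counted by the Catalan number C_n = (1/(n + 1)) · C(2n, n). For n = 59: C_59 = (1/60) · C(118, 59) = 24356699707654619143838606602026720/60 = 405944995127576985730643443367112.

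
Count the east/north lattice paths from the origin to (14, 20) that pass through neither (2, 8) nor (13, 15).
Number of paths = 1054228140

Inclusion–exclusion. Total paths: C(34, 14) = 1391975640. Through P₁: C(10, 2)·C(24, 12) = 121687020. Through P₂: C(28, 13)·C(6, 1) = 224652960. Since P₁ is strictly southwest of P₂, a monotone path through both must visit P₁ then P₂; paths through both = C(10, 2)·C(18, 11)·C(6, 1) = 8592480. Avoid both = 1391975640 − 121687020 − 224652960 + 8592480 = 1054228140.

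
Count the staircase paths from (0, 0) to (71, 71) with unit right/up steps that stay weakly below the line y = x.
C_71 = 5175569924646105559418940193995065716350

These NE paths below the diagonal are counted by the Catalan number C_n = (1/(n + 1)) · C(2n, n). For n = 71: C_71 = (1/72) · C(142, 71) = 372641034574519600278163693967644731577200/72 = 5175569924646105559418940193995065716350.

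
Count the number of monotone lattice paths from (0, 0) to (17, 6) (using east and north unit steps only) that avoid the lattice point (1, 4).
Number of paths = 100182

Total paths from (0, 0) to (17, 6): C(23, 17) = 100947. Paths through (1, 4): (paths (0, 0) → (1, 4)) × (paths (1, 4) → (17, 6)) = C(5, 1) · C(18, 16) = 5 · 153 = 765. Avoidance count = 100947 − 765 = 100182.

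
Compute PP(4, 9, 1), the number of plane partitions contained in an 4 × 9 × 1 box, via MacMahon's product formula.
PP(4, 9, 1) = 715

Evaluate the triple product over i = 1..4, j = 1..9, k = 1..1. The factors are (2/1) · (3/2) · (4/3) · (5/4) · (6/5) · (7/6) · (8/7) · (9/8) · … (36 factors total). The numerators and denominators telescope so the product is an integer; carrying out the multiplication exactly gives PP(4, 9, 1) = 715.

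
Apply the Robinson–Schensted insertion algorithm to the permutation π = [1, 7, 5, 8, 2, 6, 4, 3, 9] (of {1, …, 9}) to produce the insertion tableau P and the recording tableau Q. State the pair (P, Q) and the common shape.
P = [1, 2, 3, 9] / [4, 6] / [5, 8] / [7];  Q = [1, 2, 4, 9] / [3, 6] / [5, 7] / [8];  common shape = (4, 2, 2, 1)

Row-insert the values π_1, π_2, … into P one at a time, bumping the leftmost entry strictly greater than the inserted value down to the next row. The recording tableau Q records, in position (i, j), the step at which that cell was added to P.
  Insert 1 (step 1): P = [1];  Q = [1]
  Insert 7 (step 2): P = [1, 7];  Q = [1, 2]
  Insert 5 (step 3): P = [1, 5] / [7];  Q = [1, 2] / [3]
  Insert 8 (step 4): P = [1, 5, 8] / [7];  Q = [1, 2, 4] / [3]
  Insert 2 (step 5): P = [1, 2, 8] / [5] / [7];  Q = [1, 2, 4] / [3] / [5]
  Insert 6 (step 6): P = [1, 2, 6] / [5, 8] / [7];  Q = [1, 2, 4] / [3, 6] / [5]
  Insert 4 (step 7): P = [1, 2, 4] / [5, 6] / [7, 8];  Q = [1, 2, 4] / [3, 6] / [5, 7]
  Insert 3 (step 8): P = [1, 2, 3] / [4, 6] / [5, 8] / [7];  Q = [1, 2, 4] / [3, 6] / [5, 7] / [8]
  Insert 9 (step 9): P = [1, 2, 3, 9] / [4, 6] / [5, 8] / [7];  Q = [1, 2, 4, 9] / [3, 6] / [5, 7] / [8]
Final shape: (4, 2, 2, 1).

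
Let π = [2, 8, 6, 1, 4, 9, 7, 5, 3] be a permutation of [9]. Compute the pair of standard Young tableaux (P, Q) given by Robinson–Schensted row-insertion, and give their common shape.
P = [1, 3, 5] / [2, 4, 7] / [6, 9] / [8];  Q = [1, 2, 6] / [3, 5, 7] / [4, 8] / [9];  common shape = (3, 3, 2, 1)

Row-insert the values π_1, π_2, … into P one at a time, bumping the leftmost entry strictly greater than the inserted value down to the next row. The recording tableau Q records, in position (i, j), the step at which that cell was added to P.
  Insert 2 (step 1): P = [2];  Q = [1]
  Insert 8 (step 2): P = [2, 8];  Q = [1, 2]
  Insert 6 (step 3): P = [2, 6] / [8];  Q = [1, 2] / [3]
  Insert 1 (step 4): P = [1, 6] / [2] / [8];  Q = [1, 2] / [3] / [4]
  Insert 4 (step 5): P = [1, 4] / [2, 6] / [8];  Q = [1, 2] / [3, 5] / [4]
  Insert 9 (step 6): P = [1, 4, 9] / [2, 6] / [8];  Q = [1, 2, 6] / [3, 5] / [4]
  Insert 7 (step 7): P = [1, 4, 7] / [2, 6, 9] / [8];  Q = [1, 2, 6] / [3, 5, 7] / [4]
  Insert 5 (step 8): P = [1, 4, 5] / [2, 6, 7] / [8, 9];  Q = [1, 2, 6] / [3, 5, 7] / [4, 8]
  Insert 3 (step 9): P = [1, 3, 5] / [2, 4, 7] / [6, 9] / [8];  Q = [1, 2, 6] / [3, 5, 7] / [4, 8] / [9]
Final shape: (3, 3, 2, 1).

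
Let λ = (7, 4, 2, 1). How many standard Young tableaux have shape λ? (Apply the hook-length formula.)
# SYT of shape (7, 4, 2, 1) = 42042

Hook-length formula: f^λ = n! / Π hook(c), product over all cells c of the Young diagram. For λ = (7, 4, 2, 1), n = 14 boxes. Hook lengths by row (left-to-right, top-to-bottom): [10, 8, 6, 5, 3, 2, 1]; [6, 4, 2, 1]; [3, 1]; [1]. Product of hooks = 2073600. So f^λ = 14! / 2073600 = 87178291200 / 2073600 = 42042.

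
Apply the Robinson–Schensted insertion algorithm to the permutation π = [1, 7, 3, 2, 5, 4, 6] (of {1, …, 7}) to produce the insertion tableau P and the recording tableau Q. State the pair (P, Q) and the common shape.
P = [1, 2, 4, 6] / [3, 5] / [7];  Q = [1, 2, 5, 7] / [3, 6] / [4];  common shape = (4, 2, 1)

Row-insert the values π_1, π_2, … into P one at a time, bumping the leftmost entry strictly greater than the inserted value down to the next row. The recording tableau Q records, in position (i, j), the step at which that cell was added to P.
  Insert 1 (step 1): P = [1];  Q = [1]
  Insert 7 (step 2): P = [1, 7];  Q = [1, 2]
  Insert 3 (step 3): P = [1, 3] / [7];  Q = [1, 2] / [3]
  Insert 2 (step 4): P = [1, 2] / [3] / [7];  Q = [1, 2] / [3] / [4]
  Insert 5 (step 5): P = [1, 2, 5] / [3] / [7];  Q = [1, 2, 5] / [3] / [4]
  Insert 4 (step 6): P = [1, 2, 4] / [3, 5] / [7];  Q = [1, 2, 5] / [3, 6] / [4]
  Insert 6 (step 7): P = [1, 2, 4, 6] / [3, 5] / [7];  Q = [1, 2, 5, 7] / [3, 6] / [4]
Final shape: (4, 2, 1).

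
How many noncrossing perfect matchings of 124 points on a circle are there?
C_62 = 24139737743045626825711458546273312

These noncrossing handshakes are counted by the Catalan number C_n = (1/(n + 1)) · C(2n, n). For n = 62: C_62 = (1/63) · C(124, 62) = 1520803477811874490019821888415218656/63 = 24139737743045626825711458546273312.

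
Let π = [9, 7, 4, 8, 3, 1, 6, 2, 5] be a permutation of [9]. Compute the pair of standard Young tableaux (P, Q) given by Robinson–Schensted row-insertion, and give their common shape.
P = [1, 2, 5] / [3, 6] / [4, 8] / [7] / [9];  Q = [1, 4, 9] / [2, 7] / [3, 8] / [5] / [6];  common shape = (3, 2, 2, 1, 1)

Row-insert the values π_1, π_2, … into P one at a time, bumping the leftmost entry strictly greater than the inserted value down to the next row. The recording tableau Q records, in position (i, j), the step at which that cell was added to P.
  Insert 9 (step 1): P = [9];  Q = [1]
  Insert 7 (step 2): P = [7] / [9];  Q = [1] / [2]
  Insert 4 (step 3): P = [4] / [7] / [9];  Q = [1] / [2] / [3]
  Insert 8 (step 4): P = [4, 8] / [7] / [9];  Q = [1, 4] / [2] / [3]
  Insert 3 (step 5): P = [3, 8] / [4] / [7] / [9];  Q = [1, 4] / [2] / [3] / [5]
  Insert 1 (step 6): P = [1, 8] / [3] / [4] / [7] / [9];  Q = [1, 4] / [2] / [3] / [5] / [6]
  Insert 6 (step 7): P = [1, 6] / [3, 8] / [4] / [7] / [9];  Q = [1, 4] / [2, 7] / [3] / [5] / [6]
  Insert 2 (step 8): P = [1, 2] / [3, 6] / [4, 8] / [7] / [9];  Q = [1, 4] / [2, 7] / [3, 8] / [5] / [6]
  Insert 5 (step 9): P = [1, 2, 5] / [3, 6] / [4, 8] / [7] / [9];  Q = [1, 4, 9] / [2, 7] / [3, 8] / [5] / [6]
Final shape: (3, 2, 2, 1, 1).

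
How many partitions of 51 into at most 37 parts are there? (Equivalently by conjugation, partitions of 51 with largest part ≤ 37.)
p(51, parts ≤ 37) = 239570

Use the recurrence p(n, m) = p(n, m−1) + p(n−m, m): either the largest part is < m (count p(n, m−1)) or the largest part is exactly m (remove one copy of m, count p(n−m, m)). With p(0, ·) = 1 this gives p(51, parts ≤ 37) = 239570. (By conjugating Young diagrams, this also counts partitions of 51 into at most 37 parts.)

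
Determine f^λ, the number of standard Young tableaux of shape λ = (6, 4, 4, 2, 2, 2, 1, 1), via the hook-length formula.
# SYT of shape (6, 4, 4, 2, 2, 2, 1, 1) = 2206157184

Hook-length formula: f^λ = n! / Π hook(c), product over all cells c of the Young diagram. For λ = (6, 4, 4, 2, 2, 2, 1, 1), n = 22 boxes. Hook lengths by row (left-to-right, top-to-bottom): [13, 10, 6, 5, 2, 1]; [10, 7, 3, 2]; [9, 6, 2, 1]; [6, 3]; [5, 2]; [4, 1]; [2]; [1]. Product of hooks = 509483520000. So f^λ = 22! / 509483520000 = 1124000727777607680000 / 509483520000 = 2206157184.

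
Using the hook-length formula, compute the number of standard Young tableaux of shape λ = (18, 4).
# SYT of shape (18, 4) = 5775

Hook-length formula: f^λ = n! / Π hook(c), product over all cells c of the Young diagram. For λ = (18, 4), n = 22 boxes. Hook lengths by row (left-to-right, top-to-bottom): [19, 18, 17, 16, 14, 13, 12, 11, 10, 9, 8, 7, 6, 5, 4, 3, 2, 1]; [4, 3, 2, 1]. Product of hooks = 194632160654131200. So f^λ = 22! / 194632160654131200 = 1124000727777607680000 / 194632160654131200 = 5775.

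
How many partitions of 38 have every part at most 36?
p(38, parts ≤ 36) = 26013

Use the recurrence p(n, m) = p(n, m−1) + p(n−m, m): either the largest part is < m (count p(n, m−1)) or the largest part is exactly m (remove one copy of m, count p(n−m, m)). With p(0, ·) = 1 this gives p(38, parts ≤ 36) = 26013. (By conjugating Young diagrams, this also counts partitions of 38 into at most 36 parts.)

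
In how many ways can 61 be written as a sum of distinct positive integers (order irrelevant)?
q(61) = 12076

A partition into distinct parts is a strictly decreasing sequence summing to n. The recurrence d(n, m) = d(n, m−1) + d(n−m, m−1) (use part m at most once) with q(n) = d(n, n) gives q(61) = 12076. (Euler's theorem: # distinct-part partitions = # odd-part partitions.)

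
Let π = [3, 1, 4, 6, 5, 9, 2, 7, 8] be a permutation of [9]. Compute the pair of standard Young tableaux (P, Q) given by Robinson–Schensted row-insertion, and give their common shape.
P = [1, 2, 5, 7, 8] / [3, 4, 9] / [6];  Q = [1, 3, 4, 6, 9] / [2, 5, 8] / [7];  common shape = (5, 3, 1)

Row-insert the values π_1, π_2, … into P one at a time, bumping the leftmost entry strictly greater than the inserted value down to the next row. The recording tableau Q records, in position (i, j), the step at which that cell was added to P.
  Insert 3 (step 1): P = [3];  Q = [1]
  Insert 1 (step 2): P = [1] / [3];  Q = [1] / [2]
  Insert 4 (step 3): P = [1, 4] / [3];  Q = [1, 3] / [2]
  Insert 6 (step 4): P = [1, 4, 6] / [3];  Q = [1, 3, 4] / [2]
  Insert 5 (step 5): P = [1, 4, 5] / [3, 6];  Q = [1, 3, 4] / [2, 5]
  Insert 9 (step 6): P = [1, 4, 5, 9] / [3, 6];  Q = [1, 3, 4, 6] / [2, 5]
  Insert 2 (step 7): P = [1, 2, 5, 9] / [3, 4] / [6];  Q = [1, 3, 4, 6] / [2, 5] / [7]
  Insert 7 (step 8): P = [1, 2, 5, 7] / [3, 4, 9] / [6];  Q = [1, 3, 4, 6] / [2, 5, 8] / [7]
  Insert 8 (step 9): P = [1, 2, 5, 7, 8] / [3, 4, 9] / [6];  Q = [1, 3, 4, 6, 9] / [2, 5, 8] / [7]
Final shape: (5, 3, 1).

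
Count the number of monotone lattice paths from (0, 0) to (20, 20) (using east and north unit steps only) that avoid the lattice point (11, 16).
Number of paths = 128524433895

Total paths from (0, 0) to (20, 20): C(40, 20) = 137846528820. Paths through (11, 16): (paths (0, 0) → (11, 16)) × (paths (11, 16) → (20, 20)) = C(27, 11) · C(13, 9) = 13037895 · 715 = 9322094925. Avoidance count = 137846528820 − 9322094925 = 128524433895.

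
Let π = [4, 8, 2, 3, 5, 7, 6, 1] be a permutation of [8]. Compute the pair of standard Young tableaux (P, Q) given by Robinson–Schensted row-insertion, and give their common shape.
P = [1, 3, 5, 6] / [2, 7] / [4] / [8];  Q = [1, 2, 5, 6] / [3, 4] / [7] / [8];  common shape = (4, 2, 1, 1)

Row-insert the values π_1, π_2, … into P one at a time, bumping the leftmost entry strictly greater than the inserted value down to the next row. The recording tableau Q records, in position (i, j), the step at which that cell was added to P.
  Insert 4 (step 1): P = [4];  Q = [1]
  Insert 8 (step 2): P = [4, 8];  Q = [1, 2]
  Insert 2 (step 3): P = [2, 8] / [4];  Q = [1, 2] / [3]
  Insert 3 (step 4): P = [2, 3] / [4, 8];  Q = [1, 2] / [3, 4]
  Insert 5 (step 5): P = [2, 3, 5] / [4, 8];  Q = [1, 2, 5] / [3, 4]
  Insert 7 (step 6): P = [2, 3, 5, 7] / [4, 8];  Q = [1, 2, 5, 6] / [3, 4]
  Insert 6 (step 7): P = [2, 3, 5, 6] / [4, 7] / [8];  Q = [1, 2, 5, 6] / [3, 4] / [7]
  Insert 1 (step 8): P = [1, 3, 5, 6] / [2, 7] / [4] / [8];  Q = [1, 2, 5, 6] / [3, 4] / [7] / [8]
Final shape: (4, 2, 1, 1).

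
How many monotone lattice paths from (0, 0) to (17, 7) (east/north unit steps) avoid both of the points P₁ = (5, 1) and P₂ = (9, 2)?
Number of paths = 202545

Inclusion–exclusion. Total paths: C(24, 17) = 346104. Through P₁: C(6, 5)·C(18, 12) = 111384. Through P₂: C(11, 9)·C(13, 8) = 70785. Since P₁ is strictly southwest of P₂, a monotone path through both must visit P₁ then P₂; paths through both = C(6, 5)·C(5, 4)·C(13, 8) = 38610. Avoid both = 346104 − 111384 − 70785 + 38610 = 202545.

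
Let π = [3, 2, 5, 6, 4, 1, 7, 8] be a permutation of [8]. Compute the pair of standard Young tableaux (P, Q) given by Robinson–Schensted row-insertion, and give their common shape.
P = [1, 4, 6, 7, 8] / [2, 5] / [3];  Q = [1, 3, 4, 7, 8] / [2, 5] / [6];  common shape = (5, 2, 1)

Row-insert the values π_1, π_2, … into P one at a time, bumping the leftmost entry strictly greater than the inserted value down to the next row. The recording tableau Q records, in position (i, j), the step at which that cell was added to P.
  Insert 3 (step 1): P = [3];  Q = [1]
  Insert 2 (step 2): P = [2] / [3];  Q = [1] / [2]
  Insert 5 (step 3): P = [2, 5] / [3];  Q = [1, 3] / [2]
  Insert 6 (step 4): P = [2, 5, 6] / [3];  Q = [1, 3, 4] / [2]
  Insert 4 (step 5): P = [2, 4, 6] / [3, 5];  Q = [1, 3, 4] / [2, 5]
  Insert 1 (step 6): P = [1, 4, 6] / [2, 5] / [3];  Q = [1, 3, 4] / [2, 5] / [6]
  Insert 7 (step 7): P = [1, 4, 6, 7] / [2, 5] / [3];  Q = [1, 3, 4, 7] / [2, 5] / [6]
  Insert 8 (step 8): P = [1, 4, 6, 7, 8] / [2, 5] / [3];  Q = [1, 3, 4, 7, 8] / [2, 5] / [6]
Final shape: (5, 2, 1).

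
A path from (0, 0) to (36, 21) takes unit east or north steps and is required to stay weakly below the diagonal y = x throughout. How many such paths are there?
Number of paths = 922110127018080

By the reflection principle (André's argument), the number of monotone paths to (36, 21) with n ≤ m that never go above y = x is C(57, 36) − C(57, 37) = 2132379668729310 − 1210269541711230 = 922110127018080.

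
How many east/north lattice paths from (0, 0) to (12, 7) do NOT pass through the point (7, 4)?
Number of paths = 31908

Total paths from (0, 0) to (12, 7): C(19, 12) = 50388. Paths through (7, 4): (paths (0, 0) → (7, 4)) × (paths (7, 4) → (12, 7)) = C(11, 7) · C(8, 5) = 330 · 56 = 18480. Avoidance count = 50388 − 18480 = 31908.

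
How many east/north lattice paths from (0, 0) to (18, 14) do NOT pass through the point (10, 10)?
Number of paths = 379981380

Total paths from (0, 0) to (18, 14): C(32, 18) = 471435600. Paths through (10, 10): (paths (0, 0) → (10, 10)) × (paths (10, 10) → (18, 14)) = C(20, 10) · C(12, 8) = 184756 · 495 = 91454220. Avoidance count = 471435600 − 91454220 = 379981380.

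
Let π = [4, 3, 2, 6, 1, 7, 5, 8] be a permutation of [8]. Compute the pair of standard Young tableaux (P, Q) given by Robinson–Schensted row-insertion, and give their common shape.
P = [1, 5, 7, 8] / [2, 6] / [3] / [4];  Q = [1, 4, 6, 8] / [2, 7] / [3] / [5];  common shape = (4, 2, 1, 1)

Row-insert the values π_1, π_2, … into P one at a time, bumping the leftmost entry strictly greater than the inserted value down to the next row. The recording tableau Q records, in position (i, j), the step at which that cell was added to P.
  Insert 4 (step 1): P = [4];  Q = [1]
  Insert 3 (step 2): P = [3] / [4];  Q = [1] / [2]
  Insert 2 (step 3): P = [2] / [3] / [4];  Q = [1] / [2] / [3]
  Insert 6 (step 4): P = [2, 6] / [3] / [4];  Q = [1, 4] / [2] / [3]
  Insert 1 (step 5): P = [1, 6] / [2] / [3] / [4];  Q = [1, 4] / [2] / [3] / [5]
  Insert 7 (step 6): P = [1, 6, 7] / [2] / [3] / [4];  Q = [1, 4, 6] / [2] / [3] / [5]
  Insert 5 (step 7): P = [1, 5, 7] / [2, 6] / [3] / [4];  Q = [1, 4, 6] / [2, 7] / [3] / [5]
  Insert 8 (step 8): P = [1, 5, 7, 8] / [2, 6] / [3] / [4];  Q = [1, 4, 6, 8] / [2, 7] / [3] / [5]
Final shape: (4, 2, 1, 1).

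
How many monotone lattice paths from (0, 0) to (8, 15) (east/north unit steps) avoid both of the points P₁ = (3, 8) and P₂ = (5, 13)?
Number of paths = 308604

Inclusion–exclusion. Total paths: C(23, 8) = 490314. Through P₁: C(11, 3)·C(12, 5) = 130680. Through P₂: C(18, 5)·C(5, 3) = 85680. Since P₁ is strictly southwest of P₂, a monotone path through both must visit P₁ then P₂; paths through both = C(11, 3)·C(7, 2)·C(5, 3) = 34650. Avoid both = 490314 − 130680 − 85680 + 34650 = 308604.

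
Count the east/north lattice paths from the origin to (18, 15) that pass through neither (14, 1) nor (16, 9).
Number of paths = 979928020

Inclusion–exclusion. Total paths: C(33, 18) = 1037158320. Through P₁: C(15, 14)·C(18, 4) = 45900. Through P₂: C(25, 16)·C(8, 2) = 57203300. Since P₁ is strictly southwest of P₂, a monotone path through both must visit P₁ then P₂; paths through both = C(15, 14)·C(10, 2)·C(8, 2) = 18900. Avoid both = 1037158320 − 45900 − 57203300 + 18900 = 979928020.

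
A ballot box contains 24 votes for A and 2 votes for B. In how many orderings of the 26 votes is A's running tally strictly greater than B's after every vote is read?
Strict-lead orderings = 275

Total orderings of the 26 votes with 24 for A: C(26, 24) = 325. By the Bertrand ballot formula (Cycle Lemma / reflection principle), the number of orderings in which A is strictly ahead of B throughout is (p − q)/(p + q) · C(p + q, p) = (24 − 2)/(24 + 2) · 325 = 275.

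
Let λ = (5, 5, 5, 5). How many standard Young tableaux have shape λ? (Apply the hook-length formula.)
# SYT of shape (5, 5, 5, 5) = 1662804

Hook-length formula: f^λ = n! / Π hook(c), product over all cells c of the Young diagram. For λ = (5, 5, 5, 5), n = 20 boxes. Hook lengths by row (left-to-right, top-to-bottom): [8, 7, 6, 5, 4]; [7, 6, 5, 4, 3]; [6, 5, 4, 3, 2]; [5, 4, 3, 2, 1]. Product of hooks = 1463132160000. So f^λ = 20! / 1463132160000 = 2432902008176640000 / 1463132160000 = 1662804.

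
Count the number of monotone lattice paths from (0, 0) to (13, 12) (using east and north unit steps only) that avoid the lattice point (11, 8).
Number of paths = 4066570

Total paths from (0, 0) to (13, 12): C(25, 13) = 5200300. Paths through (11, 8): (paths (0, 0) → (11, 8)) × (paths (11, 8) → (13, 12)) = C(19, 11) · C(6, 2) = 75582 · 15 = 1133730. Avoidance count = 5200300 − 1133730 = 4066570.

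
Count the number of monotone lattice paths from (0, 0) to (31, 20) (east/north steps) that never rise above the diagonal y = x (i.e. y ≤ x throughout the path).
Number of paths = 29075683360185

By the reflection principle (André's argument), the number of monotone paths to (31, 20) with n ≤ m that never go above y = x is C(51, 31) − C(51, 32) = 77535155627160 − 48459472266975 = 29075683360185.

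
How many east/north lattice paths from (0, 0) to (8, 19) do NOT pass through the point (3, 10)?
Number of paths = 1647503

Total paths from (0, 0) to (8, 19): C(27, 8) = 2220075. Paths through (3, 10): (paths (0, 0) → (3, 10)) × (paths (3, 10) → (8, 19)) = C(13, 3) · C(14, 5) = 286 · 2002 = 572572. Avoidance count = 2220075 − 572572 = 1647503.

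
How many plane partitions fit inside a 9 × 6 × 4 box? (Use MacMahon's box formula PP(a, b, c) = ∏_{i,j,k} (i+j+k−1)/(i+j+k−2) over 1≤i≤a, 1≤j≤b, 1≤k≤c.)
PP(9, 6, 4) = 559299781040

Evaluate the triple product over i = 1..9, j = 1..6, k = 1..4. The factors are (2/1) · (3/2) · (4/3) · (5/4) · (3/2) · (4/3) · (5/4) · (6/5) · … (216 factors total). The numerators and denominators telescope so the product is an integer; carrying out the multiplication exactly gives PP(9, 6, 4) = 559299781040.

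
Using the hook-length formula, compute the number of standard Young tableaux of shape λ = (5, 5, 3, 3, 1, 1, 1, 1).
# SYT of shape (5, 5, 3, 3, 1, 1, 1, 1) = 75582000

Hook-length formula: f^λ = n! / Π hook(c), product over all cells c of the Young diagram. For λ = (5, 5, 3, 3, 1, 1, 1, 1), n = 20 boxes. Hook lengths by row (left-to-right, top-to-bottom): [12, 7, 6, 3, 2]; [11, 6, 5, 2, 1]; [8, 3, 2]; [7, 2, 1]; [4]; [3]; [2]; [1]. Product of hooks = 32188907520. So f^λ = 20! / 32188907520 = 2432902008176640000 / 32188907520 = 75582000.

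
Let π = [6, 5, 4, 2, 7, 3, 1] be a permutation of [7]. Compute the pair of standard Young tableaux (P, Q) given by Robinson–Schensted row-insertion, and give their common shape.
P = [1, 3] / [2, 7] / [4] / [5] / [6];  Q = [1, 5] / [2, 6] / [3] / [4] / [7];  common shape = (2, 2, 1, 1, 1)

Row-insert the values π_1, π_2, … into P one at a time, bumping the leftmost entry strictly greater than the inserted value down to the next row. The recording tableau Q records, in position (i, j), the step at which that cell was added to P.
  Insert 6 (step 1): P = [6];  Q = [1]
  Insert 5 (step 2): P = [5] / [6];  Q = [1] / [2]
  Insert 4 (step 3): P = [4] / [5] / [6];  Q = [1] / [2] / [3]
  Insert 2 (step 4): P = [2] / [4] / [5] / [6];  Q = [1] / [2] / [3] / [4]
  Insert 7 (step 5): P = [2, 7] / [4] / [5] / [6];  Q = [1, 5] / [2] / [3] / [4]
  Insert 3 (step 6): P = [2, 3] / [4, 7] / [5] / [6];  Q = [1, 5] / [2, 6] / [3] / [4]
  Insert 1 (step 7): P = [1, 3] / [2, 7] / [4] / [5] / [6];  Q = [1, 5] / [2, 6] / [3] / [4] / [7]
Final shape: (2, 2, 1, 1, 1).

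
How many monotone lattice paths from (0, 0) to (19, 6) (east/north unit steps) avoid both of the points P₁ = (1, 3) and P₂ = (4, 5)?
Number of paths = 170404

Inclusion–exclusion. Total paths: C(25, 19) = 177100. Through P₁: C(4, 1)·C(21, 18) = 5320. Through P₂: C(9, 4)·C(16, 15) = 2016. Since P₁ is strictly southwest of P₂, a monotone path through both must visit P₁ then P₂; paths through both = C(4, 1)·C(5, 3)·C(16, 15) = 640. Avoid both = 177100 − 5320 − 2016 + 640 = 170404.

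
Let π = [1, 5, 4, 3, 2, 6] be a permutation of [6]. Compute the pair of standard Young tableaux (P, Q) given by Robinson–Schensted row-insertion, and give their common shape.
P = [1, 2, 6] / [3] / [4] / [5];  Q = [1, 2, 6] / [3] / [4] / [5];  common shape = (3, 1, 1, 1)

Row-insert the values π_1, π_2, … into P one at a time, bumping the leftmost entry strictly greater than the inserted value down to the next row. The recording tableau Q records, in position (i, j), the step at which that cell was added to P.
  Insert 1 (step 1): P = [1];  Q = [1]
  Insert 5 (step 2): P = [1, 5];  Q = [1, 2]
  Insert 4 (step 3): P = [1, 4] / [5];  Q = [1, 2] / [3]
  Insert 3 (step 4): P = [1, 3] / [4] / [5];  Q = [1, 2] / [3] / [4]
  Insert 2 (step 5): P = [1, 2] / [3] / [4] / [5];  Q = [1, 2] / [3] / [4] / [5]
  Insert 6 (step 6): P = [1, 2, 6] / [3] / [4] / [5];  Q = [1, 2, 6] / [3] / [4] / [5]
Final shape: (3, 1, 1, 1).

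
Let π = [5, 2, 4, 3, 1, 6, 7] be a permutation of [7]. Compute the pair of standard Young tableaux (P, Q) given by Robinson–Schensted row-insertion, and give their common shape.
P = [1, 3, 6, 7] / [2] / [4] / [5];  Q = [1, 3, 6, 7] / [2] / [4] / [5];  common shape = (4, 1, 1, 1)

Row-insert the values π_1, π_2, … into P one at a time, bumping the leftmost entry strictly greater than the inserted value down to the next row. The recording tableau Q records, in position (i, j), the step at which that cell was added to P.
  Insert 5 (step 1): P = [5];  Q = [1]
  Insert 2 (step 2): P = [2] / [5];  Q = [1] / [2]
  Insert 4 (step 3): P = [2, 4] / [5];  Q = [1, 3] / [2]
  Insert 3 (step 4): P = [2, 3] / [4] / [5];  Q = [1, 3] / [2] / [4]
  Insert 1 (step 5): P = [1, 3] / [2] / [4] / [5];  Q = [1, 3] / [2] / [4] / [5]
  Insert 6 (step 6): P = [1, 3, 6] / [2] / [4] / [5];  Q = [1, 3, 6] / [2] / [4] / [5]
  Insert 7 (step 7): P = [1, 3, 6, 7] / [2] / [4] / [5];  Q = [1, 3, 6, 7] / [2] / [4] / [5]
Final shape: (4, 1, 1, 1).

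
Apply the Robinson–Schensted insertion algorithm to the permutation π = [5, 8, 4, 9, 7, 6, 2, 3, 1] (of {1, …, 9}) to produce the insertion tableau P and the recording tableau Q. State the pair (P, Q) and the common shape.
P = [1, 3, 9] / [2, 6] / [4, 7] / [5] / [8];  Q = [1, 2, 4] / [3, 5] / [6, 8] / [7] / [9];  common shape = (3, 2, 2, 1, 1)

Row-insert the values π_1, π_2, … into P one at a time, bumping the leftmost entry strictly greater than the inserted value down to the next row. The recording tableau Q records, in position (i, j), the step at which that cell was added to P.
  Insert 5 (step 1): P = [5];  Q = [1]
  Insert 8 (step 2): P = [5, 8];  Q = [1, 2]
  Insert 4 (step 3): P = [4, 8] / [5];  Q = [1, 2] / [3]
  Insert 9 (step 4): P = [4, 8, 9] / [5];  Q = [1, 2, 4] / [3]
  Insert 7 (step 5): P = [4, 7, 9] / [5, 8];  Q = [1, 2, 4] / [3, 5]
  Insert 6 (step 6): P = [4, 6, 9] / [5, 7] / [8];  Q = [1, 2, 4] / [3, 5] / [6]
  Insert 2 (step 7): P = [2, 6, 9] / [4, 7] / [5] / [8];  Q = [1, 2, 4] / [3, 5] / [6] / [7]
  Insert 3 (step 8): P = [2, 3, 9] / [4, 6] / [5, 7] / [8];  Q = [1, 2, 4] / [3, 5] / [6, 8] / [7]
  Insert 1 (step 9): P = [1, 3, 9] / [2, 6] / [4, 7] / [5] / [8];  Q = [1, 2, 4] / [3, 5] / [6, 8] / [7] / [9]
Final shape: (3, 2, 2, 1, 1).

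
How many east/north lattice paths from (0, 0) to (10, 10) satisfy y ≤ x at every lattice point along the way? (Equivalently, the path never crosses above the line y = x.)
Number of paths = 16796

By the reflection principle (André's argument), the number of monotone paths to (10, 10) with n ≤ m that never go above y = x is C(20, 10) − C(20, 11) = 184756 − 167960 = 16796.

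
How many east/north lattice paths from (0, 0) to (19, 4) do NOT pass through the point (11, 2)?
Number of paths = 5345

Total paths from (0, 0) to (19, 4): C(23, 19) = 8855. Paths through (11, 2): (paths (0, 0) → (11, 2)) × (paths (11, 2) → (19, 4)) = C(13, 11) · C(10, 8) = 78 · 45 = 3510. Avoidance count = 8855 − 3510 = 5345.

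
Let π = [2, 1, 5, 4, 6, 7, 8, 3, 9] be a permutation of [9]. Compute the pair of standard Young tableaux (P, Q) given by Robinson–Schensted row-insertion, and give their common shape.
P = [1, 3, 6, 7, 8, 9] / [2, 4] / [5];  Q = [1, 3, 5, 6, 7, 9] / [2, 4] / [8];  common shape = (6, 2, 1)

Row-insert the values π_1, π_2, … into P one at a time, bumping the leftmost entry strictly greater than the inserted value down to the next row. The recording tableau Q records, in position (i, j), the step at which that cell was added to P.
  Insert 2 (step 1): P = [2];  Q = [1]
  Insert 1 (step 2): P = [1] / [2];  Q = [1] / [2]
  Insert 5 (step 3): P = [1, 5] / [2];  Q = [1, 3] / [2]
  Insert 4 (step 4): P = [1, 4] / [2, 5];  Q = [1, 3] / [2, 4]
  Insert 6 (step 5): P = [1, 4, 6] / [2, 5];  Q = [1, 3, 5] / [2, 4]
  Insert 7 (step 6): P = [1, 4, 6, 7] / [2, 5];  Q = [1, 3, 5, 6] / [2, 4]
  Insert 8 (step 7): P = [1, 4, 6, 7, 8] / [2, 5];  Q = [1, 3, 5, 6, 7] / [2, 4]
  Insert 3 (step 8): P = [1, 3, 6, 7, 8] / [2, 4] / [5];  Q = [1, 3, 5, 6, 7] / [2, 4] / [8]
  Insert 9 (step 9): P = [1, 3, 6, 7, 8, 9] / [2, 4] / [5];  Q = [1, 3, 5, 6, 7, 9] / [2, 4] / [8]
Final shape: (6, 2, 1).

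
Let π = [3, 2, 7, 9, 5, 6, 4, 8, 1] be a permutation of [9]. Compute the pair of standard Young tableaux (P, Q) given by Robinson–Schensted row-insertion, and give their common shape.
P = [1, 4, 6, 8] / [2, 5, 9] / [3] / [7];  Q = [1, 3, 4, 8] / [2, 5, 6] / [7] / [9];  common shape = (4, 3, 1, 1)

Row-insert the values π_1, π_2, … into P one at a time, bumping the leftmost entry strictly greater than the inserted value down to the next row. The recording tableau Q records, in position (i, j), the step at which that cell was added to P.
  Insert 3 (step 1): P = [3];  Q = [1]
  Insert 2 (step 2): P = [2] / [3];  Q = [1] / [2]
  Insert 7 (step 3): P = [2, 7] / [3];  Q = [1, 3] / [2]
  Insert 9 (step 4): P = [2, 7, 9] / [3];  Q = [1, 3, 4] / [2]
  Insert 5 (step 5): P = [2, 5, 9] / [3, 7];  Q = [1, 3, 4] / [2, 5]
  Insert 6 (step 6): P = [2, 5, 6] / [3, 7, 9];  Q = [1, 3, 4] / [2, 5, 6]
  Insert 4 (step 7): P = [2, 4, 6] / [3, 5, 9] / [7];  Q = [1, 3, 4] / [2, 5, 6] / [7]
  Insert 8 (step 8): P = [2, 4, 6, 8] / [3, 5, 9] / [7];  Q = [1, 3, 4, 8] / [2, 5, 6] / [7]
  Insert 1 (step 9): P = [1, 4, 6, 8] / [2, 5, 9] / [3] / [7];  Q = [1, 3, 4, 8] / [2, 5, 6] / [7] / [9]
Final shape: (4, 3, 1, 1).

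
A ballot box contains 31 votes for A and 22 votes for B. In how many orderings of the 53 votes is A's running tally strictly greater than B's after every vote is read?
Strict-lead orderings = 78542105700240

Total orderings of the 53 votes with 31 for A: C(53, 31) = 462525733568080. By the Bertrand ballot formula (Cycle Lemma / reflection principle), the number of orderings in which A is strictly ahead of B throughout is (p − q)/(p + q) · C(p + q, p) = (31 − 22)/(31 + 22) · 462525733568080 = 78542105700240.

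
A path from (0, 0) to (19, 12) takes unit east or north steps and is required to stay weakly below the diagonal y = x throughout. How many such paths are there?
Number of paths = 56448210

By the reflection principle (André's argument), the number of monotone paths to (19, 12) with n ≤ m that never go above y = x is C(31, 19) − C(31, 20) = 141120525 − 84672315 = 56448210.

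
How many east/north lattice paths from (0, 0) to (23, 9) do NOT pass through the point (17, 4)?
Number of paths = 25283730

Total paths from (0, 0) to (23, 9): C(32, 23) = 28048800. Paths through (17, 4): (paths (0, 0) → (17, 4)) × (paths (17, 4) → (23, 9)) = C(21, 17) · C(11, 6) = 5985 · 462 = 2765070. Avoidance count = 28048800 − 2765070 = 25283730.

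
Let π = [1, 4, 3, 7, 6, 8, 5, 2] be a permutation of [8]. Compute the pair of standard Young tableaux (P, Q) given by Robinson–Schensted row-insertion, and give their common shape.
P = [1, 2, 5, 8] / [3, 6] / [4] / [7];  Q = [1, 2, 4, 6] / [3, 5] / [7] / [8];  common shape = (4, 2, 1, 1)

Row-insert the values π_1, π_2, … into P one at a time, bumping the leftmost entry strictly greater than the inserted value down to the next row. The recording tableau Q records, in position (i, j), the step at which that cell was added to P.
  Insert 1 (step 1): P = [1];  Q = [1]
  Insert 4 (step 2): P = [1, 4];  Q = [1, 2]
  Insert 3 (step 3): P = [1, 3] / [4];  Q = [1, 2] / [3]
  Insert 7 (step 4): P = [1, 3, 7] / [4];  Q = [1, 2, 4] / [3]
  Insert 6 (step 5): P = [1, 3, 6] / [4, 7];  Q = [1, 2, 4] / [3, 5]
  Insert 8 (step 6): P = [1, 3, 6, 8] / [4, 7];  Q = [1, 2, 4, 6] / [3, 5]
  Insert 5 (step 7): P = [1, 3, 5, 8] / [4, 6] / [7];  Q = [1, 2, 4, 6] / [3, 5] / [7]
  Insert 2 (step 8): P = [1, 2, 5, 8] / [3, 6] / [4] / [7];  Q = [1, 2, 4, 6] / [3, 5] / [7] / [8]
Final shape: (4, 2, 1, 1).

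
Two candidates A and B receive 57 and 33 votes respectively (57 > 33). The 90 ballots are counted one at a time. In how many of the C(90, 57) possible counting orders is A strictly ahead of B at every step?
Strict-lead orderings = 1125836284829676122164848

Total orderings of the 90 votes with 57 for A: C(90, 57) = 4221886068111285458118180. By the Bertrand ballot formula (Cycle Lemma / reflection principle), the number of orderings in which A is strictly ahead of B throughout is (p − q)/(p + q) · C(p + q, p) = (57 − 33)/(57 + 33) · 4221886068111285458118180 = 1125836284829676122164848.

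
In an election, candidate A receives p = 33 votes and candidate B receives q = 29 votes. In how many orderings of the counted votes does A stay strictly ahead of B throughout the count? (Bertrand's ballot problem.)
Strict-lead orderings = 26444792798594380

Total orderings of the 62 votes with 33 for A: C(62, 33) = 409894288378212890. By the Bertrand ballot formula (Cycle Lemma / reflection principle), the number of orderings in which A is strictly ahead of B throughout is (p − q)/(p + q) · C(p + q, p) = (33 − 29)/(33 + 29) · 409894288378212890 = 26444792798594380.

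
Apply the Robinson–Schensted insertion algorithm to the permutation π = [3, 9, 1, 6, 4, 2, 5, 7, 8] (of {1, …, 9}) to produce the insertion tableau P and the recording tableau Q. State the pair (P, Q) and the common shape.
P = [1, 2, 5, 7, 8] / [3, 4] / [6] / [9];  Q = [1, 2, 7, 8, 9] / [3, 4] / [5] / [6];  common shape = (5, 2, 1, 1)

Row-insert the values π_1, π_2, … into P one at a time, bumping the leftmost entry strictly greater than the inserted value down to the next row. The recording tableau Q records, in position (i, j), the step at which that cell was added to P.
  Insert 3 (step 1): P = [3];  Q = [1]
  Insert 9 (step 2): P = [3, 9];  Q = [1, 2]
  Insert 1 (step 3): P = [1, 9] / [3];  Q = [1, 2] / [3]
  Insert 6 (step 4): P = [1, 6] / [3, 9];  Q = [1, 2] / [3, 4]
  Insert 4 (step 5): P = [1, 4] / [3, 6] / [9];  Q = [1, 2] / [3, 4] / [5]
  Insert 2 (step 6): P = [1, 2] / [3, 4] / [6] / [9];  Q = [1, 2] / [3, 4] / [5] / [6]
  Insert 5 (step 7): P = [1, 2, 5] / [3, 4] / [6] / [9];  Q = [1, 2, 7] / [3, 4] / [5] / [6]
  Insert 7 (step 8): P = [1, 2, 5, 7] / [3, 4] / [6] / [9];  Q = [1, 2, 7, 8] / [3, 4] / [5] / [6]
  Insert 8 (step 9): P = [1, 2, 5, 7, 8] / [3, 4] / [6] / [9];  Q = [1, 2, 7, 8, 9] / [3, 4] / [5] / [6]
Final shape: (5, 2, 1, 1).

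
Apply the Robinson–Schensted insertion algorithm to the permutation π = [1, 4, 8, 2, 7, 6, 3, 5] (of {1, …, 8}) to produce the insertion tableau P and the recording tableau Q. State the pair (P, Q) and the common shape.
P = [1, 2, 3, 5] / [4, 6] / [7] / [8];  Q = [1, 2, 3, 8] / [4, 5] / [6] / [7];  common shape = (4, 2, 1, 1)

Row-insert the values π_1, π_2, … into P one at a time, bumping the leftmost entry strictly greater than the inserted value down to the next row. The recording tableau Q records, in position (i, j), the step at which that cell was added to P.
  Insert 1 (step 1): P = [1];  Q = [1]
  Insert 4 (step 2): P = [1, 4];  Q = [1, 2]
  Insert 8 (step 3): P = [1, 4, 8];  Q = [1, 2, 3]
  Insert 2 (step 4): P = [1, 2, 8] / [4];  Q = [1, 2, 3] / [4]
  Insert 7 (step 5): P = [1, 2, 7] / [4, 8];  Q = [1, 2, 3] / [4, 5]
  Insert 6 (step 6): P = [1, 2, 6] / [4, 7] / [8];  Q = [1, 2, 3] / [4, 5] / [6]
  Insert 3 (step 7): P = [1, 2, 3] / [4, 6] / [7] / [8];  Q = [1, 2, 3] / [4, 5] / [6] / [7]
  Insert 5 (step 8): P = [1, 2, 3, 5] / [4, 6] / [7] / [8];  Q = [1, 2, 3, 8] / [4, 5] / [6] / [7]
Final shape: (4, 2, 1, 1).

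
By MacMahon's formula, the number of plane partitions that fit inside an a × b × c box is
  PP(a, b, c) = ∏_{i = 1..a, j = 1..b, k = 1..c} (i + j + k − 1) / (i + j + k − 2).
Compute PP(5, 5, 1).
PP(5, 5, 1) = 252

Evaluate the triple product over i = 1..5, j = 1..5, k = 1..1. The factors are (2/1) · (3/2) · (4/3) · (5/4) · (6/5) · (3/2) · (4/3) · (5/4) · … (25 factors total). The numerators and denominators telescope so the product is an integer; carrying out the multiplication exactly gives PP(5, 5, 1) = 252.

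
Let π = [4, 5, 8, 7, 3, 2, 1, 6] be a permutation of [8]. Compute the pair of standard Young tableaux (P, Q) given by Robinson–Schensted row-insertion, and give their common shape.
P = [1, 5, 6] / [2, 7] / [3] / [4] / [8];  Q = [1, 2, 3] / [4, 8] / [5] / [6] / [7];  common shape = (3, 2, 1, 1, 1)

Row-insert the values π_1, π_2, … into P one at a time, bumping the leftmost entry strictly greater than the inserted value down to the next row. The recording tableau Q records, in position (i, j), the step at which that cell was added to P.
  Insert 4 (step 1): P = [4];  Q = [1]
  Insert 5 (step 2): P = [4, 5];  Q = [1, 2]
  Insert 8 (step 3): P = [4, 5, 8];  Q = [1, 2, 3]
  Insert 7 (step 4): P = [4, 5, 7] / [8];  Q = [1, 2, 3] / [4]
  Insert 3 (step 5): P = [3, 5, 7] / [4] / [8];  Q = [1, 2, 3] / [4] / [5]
  Insert 2 (step 6): P = [2, 5, 7] / [3] / [4] / [8];  Q = [1, 2, 3] / [4] / [5] / [6]
  Insert 1 (step 7): P = [1, 5, 7] / [2] / [3] / [4] / [8];  Q = [1, 2, 3] / [4] / [5] / [6] / [7]
  Insert 6 (step 8): P = [1, 5, 6] / [2, 7] / [3] / [4] / [8];  Q = [1, 2, 3] / [4, 8] / [5] / [6] / [7]
Final shape: (3, 2, 1, 1, 1).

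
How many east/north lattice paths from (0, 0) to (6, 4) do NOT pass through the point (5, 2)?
Number of paths = 147

Total paths from (0, 0) to (6, 4): C(10, 6) = 210. Paths through (5, 2): (paths (0, 0) → (5, 2)) × (paths (5, 2) → (6, 4)) = C(7, 5) · C(3, 1) = 21 · 3 = 63. Avoidance count = 210 − 63 = 147.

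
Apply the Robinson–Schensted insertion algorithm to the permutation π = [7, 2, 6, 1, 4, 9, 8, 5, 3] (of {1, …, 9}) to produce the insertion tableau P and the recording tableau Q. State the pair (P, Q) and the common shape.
P = [1, 3, 5] / [2, 4, 8] / [6, 9] / [7];  Q = [1, 3, 6] / [2, 5, 7] / [4, 8] / [9];  common shape = (3, 3, 2, 1)

Row-insert the values π_1, π_2, … into P one at a time, bumping the leftmost entry strictly greater than the inserted value down to the next row. The recording tableau Q records, in position (i, j), the step at which that cell was added to P.
  Insert 7 (step 1): P = [7];  Q = [1]
  Insert 2 (step 2): P = [2] / [7];  Q = [1] / [2]
  Insert 6 (step 3): P = [2, 6] / [7];  Q = [1, 3] / [2]
  Insert 1 (step 4): P = [1, 6] / [2] / [7];  Q = [1, 3] / [2] / [4]
  Insert 4 (step 5): P = [1, 4] / [2, 6] / [7];  Q = [1, 3] / [2, 5] / [4]
  Insert 9 (step 6): P = [1, 4, 9] / [2, 6] / [7];  Q = [1, 3, 6] / [2, 5] / [4]
  Insert 8 (step 7): P = [1, 4, 8] / [2, 6, 9] / [7];  Q = [1, 3, 6] / [2, 5, 7] / [4]
  Insert 5 (step 8): P = [1, 4, 5] / [2, 6, 8] / [7, 9];  Q = [1, 3, 6] / [2, 5, 7] / [4, 8]
  Insert 3 (step 9): P = [1, 3, 5] / [2, 4, 8] / [6, 9] / [7];  Q = [1, 3, 6] / [2, 5, 7] / [4, 8] / [9]
Final shape: (3, 3, 2, 1).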